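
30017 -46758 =  -  16741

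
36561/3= 12187  =  12187.00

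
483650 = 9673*50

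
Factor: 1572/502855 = 2^2*3^1*5^( - 1)*131^1*163^( - 1)*617^ ( - 1) 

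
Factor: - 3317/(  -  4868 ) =2^ (-2 )*31^1*107^1 * 1217^( - 1) 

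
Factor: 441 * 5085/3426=2^(- 1) * 3^3*5^1 *7^2*113^1  *  571^(  -  1)=747495/1142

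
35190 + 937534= 972724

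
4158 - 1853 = 2305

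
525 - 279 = 246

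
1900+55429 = 57329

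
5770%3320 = 2450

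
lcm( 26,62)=806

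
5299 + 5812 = 11111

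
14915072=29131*512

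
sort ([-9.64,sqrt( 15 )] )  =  [ - 9.64, sqrt ( 15) ]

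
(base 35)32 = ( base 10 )107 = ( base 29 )3k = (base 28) 3N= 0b1101011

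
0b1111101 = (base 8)175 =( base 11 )104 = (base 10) 125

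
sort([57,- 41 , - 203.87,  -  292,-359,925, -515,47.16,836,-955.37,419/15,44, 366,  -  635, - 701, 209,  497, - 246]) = [- 955.37 , - 701, - 635,-515,- 359, - 292,-246,  -  203.87, - 41 , 419/15,44,47.16, 57, 209,366,497, 836,  925]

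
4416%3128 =1288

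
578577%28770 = 3177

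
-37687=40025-77712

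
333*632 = 210456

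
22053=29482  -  7429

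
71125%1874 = 1787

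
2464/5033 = 352/719  =  0.49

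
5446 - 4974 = 472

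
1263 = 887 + 376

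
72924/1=72924 = 72924.00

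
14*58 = 812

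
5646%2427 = 792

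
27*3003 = 81081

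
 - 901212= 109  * ( - 8268 )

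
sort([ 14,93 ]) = [ 14, 93 ]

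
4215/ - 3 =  - 1405 + 0/1 = - 1405.00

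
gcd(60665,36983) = 1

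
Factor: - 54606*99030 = -2^2*3^2*5^1*19^1*479^1*3301^1 = - 5407632180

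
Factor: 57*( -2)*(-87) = 2^1*3^2*19^1* 29^1 = 9918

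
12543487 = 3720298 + 8823189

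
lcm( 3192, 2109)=118104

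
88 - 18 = 70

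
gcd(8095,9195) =5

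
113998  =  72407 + 41591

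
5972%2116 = 1740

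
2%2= 0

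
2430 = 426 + 2004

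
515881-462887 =52994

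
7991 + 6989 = 14980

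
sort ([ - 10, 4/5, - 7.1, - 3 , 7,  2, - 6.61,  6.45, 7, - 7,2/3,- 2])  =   [ - 10,-7.1,  -  7,-6.61, - 3, -2,2/3,4/5,2, 6.45,  7, 7]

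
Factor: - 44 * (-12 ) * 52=27456 = 2^6*3^1*11^1*13^1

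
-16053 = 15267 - 31320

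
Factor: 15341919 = 3^1*2011^1*2543^1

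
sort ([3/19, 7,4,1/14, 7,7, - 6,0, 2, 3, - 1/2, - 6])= [ - 6, - 6,  -  1/2,0,1/14, 3/19,2,3,4, 7,7,7]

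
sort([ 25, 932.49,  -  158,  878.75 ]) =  [- 158,  25,  878.75 , 932.49]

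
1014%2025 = 1014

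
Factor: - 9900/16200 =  - 2^(  -  1) *3^(  -  2 )*11^1 = - 11/18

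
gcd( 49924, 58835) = 7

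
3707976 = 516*7186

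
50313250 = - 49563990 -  -99877240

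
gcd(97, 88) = 1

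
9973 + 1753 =11726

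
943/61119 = 943/61119 = 0.02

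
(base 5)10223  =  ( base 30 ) ms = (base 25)12d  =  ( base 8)1260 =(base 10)688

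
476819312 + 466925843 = 943745155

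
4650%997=662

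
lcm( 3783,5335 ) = 208065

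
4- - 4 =8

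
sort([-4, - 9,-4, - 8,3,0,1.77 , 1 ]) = [ - 9, - 8, - 4,- 4 , 0,1,1.77,3 ]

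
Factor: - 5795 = -5^1*19^1 * 61^1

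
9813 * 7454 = 73146102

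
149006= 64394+84612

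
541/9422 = 541/9422= 0.06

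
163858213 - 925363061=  - 761504848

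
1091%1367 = 1091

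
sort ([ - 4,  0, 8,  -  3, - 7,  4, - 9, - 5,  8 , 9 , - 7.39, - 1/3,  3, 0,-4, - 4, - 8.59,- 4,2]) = [-9, - 8.59 ,-7.39, - 7, - 5, - 4,  -  4, - 4,- 4, - 3, - 1/3,0, 0,  2, 3, 4, 8,8,9]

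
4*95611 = 382444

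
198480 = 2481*80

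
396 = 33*12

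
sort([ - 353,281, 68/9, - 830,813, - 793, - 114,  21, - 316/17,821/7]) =[ - 830 , - 793,- 353 , - 114 , - 316/17 , 68/9,21,  821/7, 281 , 813 ] 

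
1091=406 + 685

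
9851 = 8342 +1509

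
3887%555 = 2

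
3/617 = 3/617= 0.00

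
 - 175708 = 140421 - 316129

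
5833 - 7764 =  - 1931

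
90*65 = 5850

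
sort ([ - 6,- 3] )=[ - 6, - 3]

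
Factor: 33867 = 3^2*53^1*71^1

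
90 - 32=58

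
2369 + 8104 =10473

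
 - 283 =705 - 988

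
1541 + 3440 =4981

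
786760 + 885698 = 1672458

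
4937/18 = 4937/18 = 274.28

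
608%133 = 76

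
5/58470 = 1/11694= 0.00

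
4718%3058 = 1660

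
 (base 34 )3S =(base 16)82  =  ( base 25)55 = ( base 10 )130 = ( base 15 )8a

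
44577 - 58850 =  - 14273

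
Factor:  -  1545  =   - 3^1 * 5^1 * 103^1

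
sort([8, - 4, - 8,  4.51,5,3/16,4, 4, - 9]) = [  -  9, - 8, - 4, 3/16, 4, 4,4.51, 5,8 ] 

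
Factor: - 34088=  - 2^3 * 4261^1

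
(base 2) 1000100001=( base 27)k5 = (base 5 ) 4140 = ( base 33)gh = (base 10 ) 545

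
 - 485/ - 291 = 1 + 2/3  =  1.67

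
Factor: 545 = 5^1 * 109^1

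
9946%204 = 154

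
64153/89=64153/89 = 720.82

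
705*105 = 74025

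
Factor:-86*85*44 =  - 2^3 *5^1 * 11^1*17^1*43^1= -321640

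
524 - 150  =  374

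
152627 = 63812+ 88815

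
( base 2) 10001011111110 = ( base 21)K6C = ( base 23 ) GLB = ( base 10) 8958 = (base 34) 7PG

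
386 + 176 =562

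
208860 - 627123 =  - 418263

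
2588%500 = 88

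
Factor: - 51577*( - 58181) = 73^1*797^1*51577^1 =3000801437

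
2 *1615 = 3230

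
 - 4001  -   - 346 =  - 3655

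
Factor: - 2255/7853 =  - 5^1 * 11^1*41^1*7853^( - 1) 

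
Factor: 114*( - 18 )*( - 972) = 1994544=2^4*3^8*19^1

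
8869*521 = 4620749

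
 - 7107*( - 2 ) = 14214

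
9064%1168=888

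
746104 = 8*93263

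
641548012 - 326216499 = 315331513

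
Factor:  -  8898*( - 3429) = 30511242 =2^1*3^4*127^1*1483^1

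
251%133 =118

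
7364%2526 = 2312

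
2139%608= 315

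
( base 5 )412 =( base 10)107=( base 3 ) 10222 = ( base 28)3n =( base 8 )153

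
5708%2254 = 1200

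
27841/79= 352 + 33/79= 352.42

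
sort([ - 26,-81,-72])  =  [ -81, - 72, - 26]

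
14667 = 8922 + 5745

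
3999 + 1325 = 5324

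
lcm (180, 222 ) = 6660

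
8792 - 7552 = 1240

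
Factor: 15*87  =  3^2 *5^1*29^1 = 1305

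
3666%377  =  273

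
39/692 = 39/692=0.06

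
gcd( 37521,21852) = 9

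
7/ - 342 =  - 7/342 = - 0.02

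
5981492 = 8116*737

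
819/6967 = 819/6967=0.12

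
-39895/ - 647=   39895/647 = 61.66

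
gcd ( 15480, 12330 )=90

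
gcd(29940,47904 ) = 5988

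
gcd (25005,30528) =3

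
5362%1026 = 232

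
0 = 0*17978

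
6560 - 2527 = 4033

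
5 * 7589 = 37945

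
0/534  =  0  =  0.00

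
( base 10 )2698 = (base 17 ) 95c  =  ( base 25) 47N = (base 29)361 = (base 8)5212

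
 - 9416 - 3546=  - 12962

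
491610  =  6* 81935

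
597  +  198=795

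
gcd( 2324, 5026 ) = 14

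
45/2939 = 45/2939 = 0.02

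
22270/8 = 11135/4 = 2783.75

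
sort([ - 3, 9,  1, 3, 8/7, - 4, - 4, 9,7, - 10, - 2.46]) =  [  -  10, - 4,-4, - 3, - 2.46,1, 8/7,3 , 7,  9,9] 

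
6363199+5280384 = 11643583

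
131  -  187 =  -  56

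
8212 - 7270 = 942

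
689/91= 7+ 4/7 = 7.57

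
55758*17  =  947886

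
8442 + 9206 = 17648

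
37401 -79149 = -41748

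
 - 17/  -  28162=17/28162 = 0.00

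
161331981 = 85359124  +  75972857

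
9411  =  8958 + 453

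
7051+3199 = 10250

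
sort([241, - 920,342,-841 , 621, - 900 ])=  [- 920, - 900,-841,241,342,621]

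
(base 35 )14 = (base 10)39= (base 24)1F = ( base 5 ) 124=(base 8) 47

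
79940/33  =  79940/33 = 2422.42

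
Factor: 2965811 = 2965811^1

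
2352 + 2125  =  4477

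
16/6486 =8/3243 = 0.00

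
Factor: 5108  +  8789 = 13897 =13^1*1069^1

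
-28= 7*( - 4)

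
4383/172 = 25 + 83/172 = 25.48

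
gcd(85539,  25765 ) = 1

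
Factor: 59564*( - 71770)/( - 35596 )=1068727070/8899=2^1*5^1 *11^ (- 1)*809^ ( - 1) * 7177^1*14891^1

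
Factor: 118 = 2^1*59^1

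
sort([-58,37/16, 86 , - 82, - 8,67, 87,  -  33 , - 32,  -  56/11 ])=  [ - 82,-58, - 33,-32, - 8, - 56/11, 37/16 , 67,86,87]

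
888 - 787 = 101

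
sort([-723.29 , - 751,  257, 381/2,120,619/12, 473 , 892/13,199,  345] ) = [  -  751, - 723.29, 619/12  ,  892/13,  120,381/2, 199,257,345, 473] 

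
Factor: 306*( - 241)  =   -73746=- 2^1* 3^2 * 17^1*241^1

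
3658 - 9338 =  - 5680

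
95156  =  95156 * 1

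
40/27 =40/27 = 1.48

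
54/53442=3/2969 = 0.00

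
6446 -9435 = -2989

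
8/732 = 2/183 = 0.01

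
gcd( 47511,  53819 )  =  1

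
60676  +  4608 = 65284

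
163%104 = 59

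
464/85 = 464/85 = 5.46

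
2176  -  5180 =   -  3004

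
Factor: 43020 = 2^2 * 3^2*5^1 * 239^1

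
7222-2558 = 4664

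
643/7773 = 643/7773 = 0.08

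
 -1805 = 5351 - 7156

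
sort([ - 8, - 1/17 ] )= [ - 8 , - 1/17] 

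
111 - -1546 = 1657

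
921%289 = 54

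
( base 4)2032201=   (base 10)9121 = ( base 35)7fl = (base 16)23a1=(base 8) 21641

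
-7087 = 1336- 8423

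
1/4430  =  1/4430 = 0.00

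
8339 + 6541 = 14880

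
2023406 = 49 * 41294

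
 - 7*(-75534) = 528738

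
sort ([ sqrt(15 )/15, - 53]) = [ - 53,sqrt(15 )/15] 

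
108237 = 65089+43148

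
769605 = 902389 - 132784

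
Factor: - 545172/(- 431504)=2^( - 2)*3^1 *149^( - 1 ) *251^1 =753/596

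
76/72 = 1 + 1/18=1.06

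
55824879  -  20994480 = 34830399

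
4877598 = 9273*526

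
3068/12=255 + 2/3 = 255.67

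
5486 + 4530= 10016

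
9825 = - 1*( - 9825) 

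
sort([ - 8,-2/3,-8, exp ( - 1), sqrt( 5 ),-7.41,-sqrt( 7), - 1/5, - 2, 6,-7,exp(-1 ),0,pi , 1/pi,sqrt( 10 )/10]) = [  -  8,-8,-7.41, - 7, - sqrt(7 ),-2,-2/3,  -  1/5, 0, sqrt( 10)/10, 1/pi,  exp( - 1), exp (-1 ),sqrt(5),pi,6]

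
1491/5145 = 71/245=0.29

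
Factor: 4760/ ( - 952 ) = - 5= -5^1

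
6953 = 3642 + 3311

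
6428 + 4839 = 11267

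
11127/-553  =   -11127/553 = -20.12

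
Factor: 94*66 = 2^2*3^1* 11^1*47^1 = 6204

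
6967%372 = 271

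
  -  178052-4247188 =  - 4425240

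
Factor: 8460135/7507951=3^2*5^1*11^ ( - 1 ) *17^1*89^( - 1 )*7669^( - 1 )*11059^1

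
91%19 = 15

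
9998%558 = 512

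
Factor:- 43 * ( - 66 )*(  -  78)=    - 221364 = - 2^2 *3^2  *  11^1*13^1 * 43^1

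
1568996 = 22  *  71318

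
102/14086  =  51/7043 = 0.01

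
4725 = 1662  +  3063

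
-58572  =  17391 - 75963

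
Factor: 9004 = 2^2 * 2251^1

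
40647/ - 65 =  - 626 + 43/65 = -625.34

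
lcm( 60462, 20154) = 60462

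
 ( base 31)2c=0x4a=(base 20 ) 3E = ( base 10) 74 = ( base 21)3b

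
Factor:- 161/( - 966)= 2^( - 1 )*3^( - 1)=1/6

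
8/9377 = 8/9377 =0.00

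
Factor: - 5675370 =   -  2^1*3^1*5^1* 139^1*1361^1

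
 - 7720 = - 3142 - 4578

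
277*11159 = 3091043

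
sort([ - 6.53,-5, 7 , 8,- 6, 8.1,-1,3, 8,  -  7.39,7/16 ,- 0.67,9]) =[-7.39, - 6.53,-6,-5, - 1,-0.67, 7/16, 3 , 7, 8, 8,8.1, 9]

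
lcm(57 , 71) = 4047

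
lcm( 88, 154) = 616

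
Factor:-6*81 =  - 486 = - 2^1 * 3^5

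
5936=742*8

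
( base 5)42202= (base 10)2802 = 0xaf2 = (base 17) 9be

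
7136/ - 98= -3568/49=- 72.82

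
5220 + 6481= 11701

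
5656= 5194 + 462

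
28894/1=28894 = 28894.00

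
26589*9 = 239301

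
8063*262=2112506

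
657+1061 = 1718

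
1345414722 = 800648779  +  544765943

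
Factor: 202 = 2^1  *  101^1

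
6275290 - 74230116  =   - 67954826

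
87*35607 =3097809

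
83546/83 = 1006  +  48/83 = 1006.58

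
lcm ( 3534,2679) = 166098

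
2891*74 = 213934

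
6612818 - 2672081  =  3940737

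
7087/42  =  7087/42 = 168.74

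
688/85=8 + 8/85 = 8.09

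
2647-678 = 1969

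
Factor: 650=2^1*5^2*13^1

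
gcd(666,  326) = 2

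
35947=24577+11370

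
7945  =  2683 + 5262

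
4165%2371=1794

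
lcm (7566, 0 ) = 0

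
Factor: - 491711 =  - 11^1*44701^1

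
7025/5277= 1 + 1748/5277 = 1.33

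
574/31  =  574/31 = 18.52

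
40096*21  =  842016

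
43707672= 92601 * 472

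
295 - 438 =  - 143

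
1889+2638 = 4527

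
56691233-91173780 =- 34482547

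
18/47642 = 9/23821 = 0.00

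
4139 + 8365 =12504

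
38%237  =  38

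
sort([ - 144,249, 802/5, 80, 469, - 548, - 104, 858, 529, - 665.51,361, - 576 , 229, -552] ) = [ - 665.51 ,-576,-552,-548, - 144,  -  104, 80, 802/5, 229, 249,361, 469, 529, 858 ] 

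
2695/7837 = 2695/7837 = 0.34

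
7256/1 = 7256 = 7256.00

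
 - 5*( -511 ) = 2555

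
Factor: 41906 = 2^1 * 23^1 * 911^1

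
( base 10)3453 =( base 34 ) 2XJ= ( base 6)23553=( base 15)1053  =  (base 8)6575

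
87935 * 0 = 0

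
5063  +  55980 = 61043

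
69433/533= 130 + 11/41 = 130.27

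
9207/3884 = 2  +  1439/3884 = 2.37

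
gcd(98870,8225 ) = 5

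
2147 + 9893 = 12040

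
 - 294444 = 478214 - 772658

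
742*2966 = 2200772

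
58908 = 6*9818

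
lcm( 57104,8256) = 685248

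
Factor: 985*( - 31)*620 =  - 18931700=-  2^2*5^2*31^2* 197^1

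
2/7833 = 2/7833 = 0.00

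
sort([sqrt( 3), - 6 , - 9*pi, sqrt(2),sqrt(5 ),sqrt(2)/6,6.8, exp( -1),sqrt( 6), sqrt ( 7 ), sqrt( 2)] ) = [ - 9 * pi, - 6, sqrt( 2)/6,exp ( - 1), sqrt(2 ), sqrt(2 ),sqrt(3), sqrt ( 5),  sqrt( 6),  sqrt ( 7),6.8 ] 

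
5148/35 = 147+3/35 = 147.09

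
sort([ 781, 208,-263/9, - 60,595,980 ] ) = [- 60,  -  263/9,208 , 595, 781,980 ] 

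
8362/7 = 8362/7 = 1194.57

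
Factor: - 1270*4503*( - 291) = 1664173710 = 2^1 * 3^2*5^1 *19^1*79^1*97^1*127^1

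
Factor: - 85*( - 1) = 5^1*17^1 = 85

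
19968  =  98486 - 78518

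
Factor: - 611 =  - 13^1*47^1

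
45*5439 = 244755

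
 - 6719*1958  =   - 13155802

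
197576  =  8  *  24697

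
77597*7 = 543179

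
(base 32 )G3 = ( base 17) 1d5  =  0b1000000011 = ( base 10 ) 515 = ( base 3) 201002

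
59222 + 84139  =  143361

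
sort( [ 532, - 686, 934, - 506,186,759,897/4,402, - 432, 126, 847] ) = [ - 686, -506, - 432,126, 186,897/4,402, 532,  759,847 , 934 ]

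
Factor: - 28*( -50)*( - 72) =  - 100800 = - 2^6*3^2*5^2 *7^1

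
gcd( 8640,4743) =9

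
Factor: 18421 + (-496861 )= - 478440=- 2^3*3^3*5^1*443^1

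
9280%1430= 700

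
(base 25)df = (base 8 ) 524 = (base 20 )H0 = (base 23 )ei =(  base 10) 340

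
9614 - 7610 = 2004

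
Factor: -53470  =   - 2^1 * 5^1*5347^1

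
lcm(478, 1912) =1912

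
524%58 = 2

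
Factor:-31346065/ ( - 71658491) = 5^1*53^( - 1)*431^ ( - 1)*3137^ (-1)*6269213^1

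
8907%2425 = 1632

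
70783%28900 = 12983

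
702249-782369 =-80120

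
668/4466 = 334/2233 = 0.15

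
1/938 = 1/938 =0.00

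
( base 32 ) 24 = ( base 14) 4C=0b1000100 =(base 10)68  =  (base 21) 35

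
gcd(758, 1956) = 2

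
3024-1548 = 1476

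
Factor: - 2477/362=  - 2^( - 1 )*181^( - 1)*2477^1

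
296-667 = - 371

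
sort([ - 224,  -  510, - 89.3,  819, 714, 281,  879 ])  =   [ - 510, - 224, - 89.3, 281,714, 819, 879] 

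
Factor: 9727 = 71^1* 137^1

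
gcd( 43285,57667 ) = 1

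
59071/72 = 59071/72 = 820.43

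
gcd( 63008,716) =716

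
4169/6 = 694 + 5/6 = 694.83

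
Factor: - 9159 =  - 3^1  *  43^1*71^1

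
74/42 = 1+16/21 =1.76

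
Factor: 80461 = 17^1*4733^1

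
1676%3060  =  1676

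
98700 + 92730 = 191430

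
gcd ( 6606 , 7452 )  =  18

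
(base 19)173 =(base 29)h4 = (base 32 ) FH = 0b111110001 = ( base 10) 497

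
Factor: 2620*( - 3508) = - 2^4*5^1* 131^1*877^1 = - 9190960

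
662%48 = 38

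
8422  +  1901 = 10323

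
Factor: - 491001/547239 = -227/253 = -11^( - 1)*23^(-1)*227^1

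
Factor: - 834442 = -2^1 *7^1*19^1 * 3137^1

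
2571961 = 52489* 49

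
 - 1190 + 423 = -767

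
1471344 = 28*52548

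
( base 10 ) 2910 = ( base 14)10bc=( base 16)B5E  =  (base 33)2m6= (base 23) 5bc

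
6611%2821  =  969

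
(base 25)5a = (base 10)135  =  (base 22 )63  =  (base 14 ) 99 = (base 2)10000111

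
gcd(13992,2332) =2332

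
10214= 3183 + 7031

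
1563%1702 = 1563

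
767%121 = 41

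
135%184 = 135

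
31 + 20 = 51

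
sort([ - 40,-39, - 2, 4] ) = [  -  40,-39,  -  2, 4] 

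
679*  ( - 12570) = -8535030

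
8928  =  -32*(  -  279 )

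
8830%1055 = 390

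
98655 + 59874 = 158529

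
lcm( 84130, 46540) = 2187380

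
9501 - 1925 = 7576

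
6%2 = 0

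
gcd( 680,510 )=170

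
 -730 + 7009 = 6279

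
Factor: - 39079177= - 39079177^1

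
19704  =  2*9852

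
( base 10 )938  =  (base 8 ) 1652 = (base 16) 3AA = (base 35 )QS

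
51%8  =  3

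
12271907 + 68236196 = 80508103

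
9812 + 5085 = 14897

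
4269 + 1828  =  6097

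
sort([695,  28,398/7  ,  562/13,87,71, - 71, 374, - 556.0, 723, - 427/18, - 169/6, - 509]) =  [-556.0, -509 , -71, - 169/6,-427/18,28,  562/13, 398/7,71,87,  374,695,723 ]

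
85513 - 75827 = 9686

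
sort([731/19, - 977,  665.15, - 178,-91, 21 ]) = [ - 977, -178, - 91, 21, 731/19, 665.15]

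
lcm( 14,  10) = 70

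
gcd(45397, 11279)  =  1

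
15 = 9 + 6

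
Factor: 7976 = 2^3 * 997^1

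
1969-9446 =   -  7477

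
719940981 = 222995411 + 496945570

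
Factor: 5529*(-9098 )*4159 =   -  2^1*3^1 * 19^1*97^1 * 4159^1*4549^1 = - 209209519878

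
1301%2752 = 1301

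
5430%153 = 75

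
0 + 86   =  86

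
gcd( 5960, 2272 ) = 8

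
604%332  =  272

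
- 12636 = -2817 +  - 9819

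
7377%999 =384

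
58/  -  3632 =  - 29/1816  =  -0.02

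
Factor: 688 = 2^4*43^1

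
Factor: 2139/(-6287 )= -3^1 *23^1*31^1*6287^ (  -  1 ) 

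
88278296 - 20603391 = 67674905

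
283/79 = 283/79 = 3.58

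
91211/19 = 4800 + 11/19 = 4800.58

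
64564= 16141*4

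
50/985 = 10/197  =  0.05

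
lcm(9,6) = 18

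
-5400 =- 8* 675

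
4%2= 0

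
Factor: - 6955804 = -2^2*1738951^1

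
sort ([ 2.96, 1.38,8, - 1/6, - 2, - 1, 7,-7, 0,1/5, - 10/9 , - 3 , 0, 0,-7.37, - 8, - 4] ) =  [ - 8,-7.37,-7, - 4, - 3, -2,-10/9, - 1, - 1/6, 0,0, 0, 1/5, 1.38,2.96,7, 8]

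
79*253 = 19987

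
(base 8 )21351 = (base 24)FC9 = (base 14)3385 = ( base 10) 8937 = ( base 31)999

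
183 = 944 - 761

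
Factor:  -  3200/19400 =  - 16/97=- 2^4*97^( - 1) 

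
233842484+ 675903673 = 909746157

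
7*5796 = 40572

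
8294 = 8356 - 62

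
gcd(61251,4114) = 17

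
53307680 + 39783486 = 93091166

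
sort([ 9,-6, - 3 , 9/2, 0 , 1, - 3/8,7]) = [-6,- 3, - 3/8,0,1, 9/2, 7, 9] 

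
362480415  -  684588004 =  - 322107589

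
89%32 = 25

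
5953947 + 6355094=12309041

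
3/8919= 1/2973=0.00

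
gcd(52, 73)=1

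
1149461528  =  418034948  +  731426580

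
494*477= 235638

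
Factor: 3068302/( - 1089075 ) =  - 2^1*3^( - 1 ) * 5^( - 2 )*13^( - 1)*1117^ ( - 1 )*1534151^1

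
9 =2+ 7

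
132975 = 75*1773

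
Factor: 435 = 3^1*5^1 *29^1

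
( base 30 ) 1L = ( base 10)51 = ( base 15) 36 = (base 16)33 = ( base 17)30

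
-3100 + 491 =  - 2609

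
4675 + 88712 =93387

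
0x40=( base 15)44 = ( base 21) 31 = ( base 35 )1T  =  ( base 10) 64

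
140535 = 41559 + 98976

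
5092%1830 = 1432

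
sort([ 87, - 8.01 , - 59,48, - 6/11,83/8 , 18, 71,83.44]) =[ - 59, - 8.01, - 6/11,83/8, 18, 48,  71,  83.44,  87 ]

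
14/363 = 14/363 = 0.04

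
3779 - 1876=1903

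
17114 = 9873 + 7241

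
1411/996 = 1 + 5/12 = 1.42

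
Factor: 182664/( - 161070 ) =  - 516/455=- 2^2*3^1*5^( - 1 )*7^(-1 ) * 13^( - 1) * 43^1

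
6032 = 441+5591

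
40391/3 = 13463 + 2/3  =  13463.67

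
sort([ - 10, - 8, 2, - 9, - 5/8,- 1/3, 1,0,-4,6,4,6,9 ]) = [ - 10, - 9,-8, - 4, - 5/8, - 1/3,0, 1,  2,4,6,6,9] 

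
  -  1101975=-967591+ - 134384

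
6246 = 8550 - 2304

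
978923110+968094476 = 1947017586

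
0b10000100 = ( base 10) 132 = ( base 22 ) 60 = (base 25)57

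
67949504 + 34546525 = 102496029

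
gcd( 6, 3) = 3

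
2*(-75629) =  - 151258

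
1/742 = 1/742 =0.00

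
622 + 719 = 1341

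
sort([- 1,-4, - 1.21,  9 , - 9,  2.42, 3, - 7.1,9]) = [ - 9, - 7.1, - 4,  -  1.21, - 1,2.42, 3, 9,9]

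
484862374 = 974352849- 489490475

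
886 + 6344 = 7230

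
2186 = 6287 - 4101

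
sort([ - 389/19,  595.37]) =[ - 389/19,  595.37]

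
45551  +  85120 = 130671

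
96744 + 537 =97281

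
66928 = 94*712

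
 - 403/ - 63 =403/63 = 6.40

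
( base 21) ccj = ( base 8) 12673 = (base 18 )h31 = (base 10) 5563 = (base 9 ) 7561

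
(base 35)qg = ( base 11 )772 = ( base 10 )926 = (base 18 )2f8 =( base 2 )1110011110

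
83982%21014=20940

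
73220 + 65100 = 138320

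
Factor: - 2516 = - 2^2 * 17^1 * 37^1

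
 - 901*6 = - 5406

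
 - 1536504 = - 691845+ - 844659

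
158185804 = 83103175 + 75082629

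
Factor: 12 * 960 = 2^8 *3^2*5^1 = 11520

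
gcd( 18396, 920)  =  4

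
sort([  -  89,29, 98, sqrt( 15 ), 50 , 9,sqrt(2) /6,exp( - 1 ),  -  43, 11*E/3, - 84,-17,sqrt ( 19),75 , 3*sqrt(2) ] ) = [-89, - 84,  -  43, - 17, sqrt(2)/6,exp ( - 1),sqrt( 15 ),3*sqrt ( 2),sqrt( 19 ), 9  ,  11*E/3, 29 , 50,75  ,  98]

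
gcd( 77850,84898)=2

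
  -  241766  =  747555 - 989321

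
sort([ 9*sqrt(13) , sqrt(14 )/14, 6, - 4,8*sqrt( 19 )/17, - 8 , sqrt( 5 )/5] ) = [ - 8,-4, sqrt(14) /14 , sqrt( 5)/5,8*sqrt( 19 ) /17, 6,9*sqrt(13) ]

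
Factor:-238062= -2^1*3^1*11^1*3607^1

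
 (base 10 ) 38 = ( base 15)28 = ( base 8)46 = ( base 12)32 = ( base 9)42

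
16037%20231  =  16037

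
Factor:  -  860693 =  - 17^1*197^1* 257^1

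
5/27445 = 1/5489 = 0.00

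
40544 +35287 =75831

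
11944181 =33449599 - 21505418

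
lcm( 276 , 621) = 2484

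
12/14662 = 6/7331  =  0.00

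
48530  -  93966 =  - 45436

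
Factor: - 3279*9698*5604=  - 178205754168 = - 2^3*3^2*13^1*373^1*467^1*1093^1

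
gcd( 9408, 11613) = 147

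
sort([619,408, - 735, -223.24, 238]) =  [ - 735, - 223.24, 238,408,619]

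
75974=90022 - 14048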